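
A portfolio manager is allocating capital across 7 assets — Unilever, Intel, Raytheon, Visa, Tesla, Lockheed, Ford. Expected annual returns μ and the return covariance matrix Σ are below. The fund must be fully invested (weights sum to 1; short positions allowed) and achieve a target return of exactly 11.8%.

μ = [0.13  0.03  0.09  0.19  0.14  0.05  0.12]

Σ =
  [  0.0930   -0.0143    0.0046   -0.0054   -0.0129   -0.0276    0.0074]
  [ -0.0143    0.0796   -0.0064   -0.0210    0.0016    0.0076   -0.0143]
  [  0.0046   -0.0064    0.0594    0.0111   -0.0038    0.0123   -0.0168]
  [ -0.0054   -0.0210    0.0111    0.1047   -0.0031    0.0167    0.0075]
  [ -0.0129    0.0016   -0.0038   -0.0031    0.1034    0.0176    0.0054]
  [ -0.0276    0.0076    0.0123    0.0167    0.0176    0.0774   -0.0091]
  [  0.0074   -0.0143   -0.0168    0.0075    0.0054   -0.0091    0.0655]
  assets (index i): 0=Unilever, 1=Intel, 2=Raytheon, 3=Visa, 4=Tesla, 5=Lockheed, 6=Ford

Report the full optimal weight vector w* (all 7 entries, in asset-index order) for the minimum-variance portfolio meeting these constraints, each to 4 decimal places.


0.1633  0.1423  0.1614  0.1796  0.1417  0.0199  0.1918

u=Σ⁻¹μ = [1.8107  1.6749  1.8441  1.8831  1.5066  0.3408  2.1737]
v=Σ⁻¹𝟙 = [16.6929  22.6312  20.9901  9.4043  9.1918  11.9622  23.5331]
a=μᵀu=1.298199  b=𝟙ᵀu=11.233883  c=𝟙ᵀv=114.405634  D=ac−b²=22.321203
λ₁=(c·0.118−b)/D = (114.405634·0.118−11.233883)/22.321203 = 0.101517
λ₂=(a−b·0.118)/D = (1.298199−11.233883·0.118)/22.321203 = -0.001227
w* = 0.101517·u + -0.001227·v:
  w_0 = 0.101517·1.8107 + -0.001227·16.6929 = 0.1633  (Unilever)
  w_1 = 0.101517·1.6749 + -0.001227·22.6312 = 0.1423  (Intel)
  w_2 = 0.101517·1.8441 + -0.001227·20.9901 = 0.1614  (Raytheon)
  w_3 = 0.101517·1.8831 + -0.001227·9.4043 = 0.1796  (Visa)
  w_4 = 0.101517·1.5066 + -0.001227·9.1918 = 0.1417  (Tesla)
  w_5 = 0.101517·0.3408 + -0.001227·11.9622 = 0.0199  (Lockheed)
  w_6 = 0.101517·2.1737 + -0.001227·23.5331 = 0.1918  (Ford)
Σw_i=1.0000  μᵀw=0.1180
σ²=wᵀΣw=λ₁·μ_p+λ₂ = 0.101517·0.118 + -0.001227 = 0.010752 ≈ 0.0108


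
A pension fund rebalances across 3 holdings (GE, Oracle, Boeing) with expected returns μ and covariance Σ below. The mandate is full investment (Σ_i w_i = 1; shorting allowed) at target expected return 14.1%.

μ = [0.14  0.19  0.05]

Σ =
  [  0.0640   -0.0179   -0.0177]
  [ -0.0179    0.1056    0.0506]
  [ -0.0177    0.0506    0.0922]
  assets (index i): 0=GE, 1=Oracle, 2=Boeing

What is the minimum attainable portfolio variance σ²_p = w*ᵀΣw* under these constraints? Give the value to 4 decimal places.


x=Σ⁻¹μ = [2.7903  2.3821  -0.2294]
y=Σ⁻¹𝟙 = [20.7467  7.9793  10.4497]
a=μᵀx=0.831780  b=𝟙ᵀx=4.943084  c=𝟙ᵀy=39.175701  D=ac−b²=8.151492
λ₁=(c·0.141−b)/D = (39.175701·0.141−4.943084)/8.151492 = 0.071237
λ₂=(a−b·0.141)/D = (0.831780−4.943084·0.141)/8.151492 = 0.016537
w* = 0.071237·x + 0.016537·y:
  w_0 = 0.071237·2.7903 + 0.016537·20.7467 = 0.5419  (GE)
  w_1 = 0.071237·2.3821 + 0.016537·7.9793 = 0.3017  (Oracle)
  w_2 = 0.071237·-0.2294 + 0.016537·10.4497 = 0.1565  (Boeing)
Σw_i=1.0000  μᵀw=0.1410
σ²=wᵀΣw=λ₁·μ_p+λ₂ = 0.071237·0.141 + 0.016537 = 0.026582 ≈ 0.0266

0.0266


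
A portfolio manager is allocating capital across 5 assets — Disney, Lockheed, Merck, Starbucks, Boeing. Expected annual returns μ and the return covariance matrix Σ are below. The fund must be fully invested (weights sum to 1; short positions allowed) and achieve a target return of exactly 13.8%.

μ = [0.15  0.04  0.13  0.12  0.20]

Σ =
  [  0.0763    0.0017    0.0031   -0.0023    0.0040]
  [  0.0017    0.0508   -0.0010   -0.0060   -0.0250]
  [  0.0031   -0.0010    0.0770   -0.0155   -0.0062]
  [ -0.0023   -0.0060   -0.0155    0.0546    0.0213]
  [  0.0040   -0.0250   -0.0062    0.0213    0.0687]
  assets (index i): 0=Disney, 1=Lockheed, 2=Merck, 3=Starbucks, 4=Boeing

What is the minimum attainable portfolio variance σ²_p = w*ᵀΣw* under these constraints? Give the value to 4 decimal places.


x=Σ⁻¹μ = [1.6906  2.6775  2.3098  1.8887  3.4100]
y=Σ⁻¹𝟙 = [11.0838  32.5078  18.5665  19.2591  21.4447]
a=μᵀx=1.569604  b=𝟙ᵀx=11.976577  c=𝟙ᵀy=102.862028  D=ac−b²=18.014205
λ₁=(c·0.138−b)/D = (102.862028·0.138−11.976577)/18.014205 = 0.123146
λ₂=(a−b·0.138)/D = (1.569604−11.976577·0.138)/18.014205 = -0.004617
w* = 0.123146·x + -0.004617·y:
  w_0 = 0.123146·1.6906 + -0.004617·11.0838 = 0.1570  (Disney)
  w_1 = 0.123146·2.6775 + -0.004617·32.5078 = 0.1797  (Lockheed)
  w_2 = 0.123146·2.3098 + -0.004617·18.5665 = 0.1987  (Merck)
  w_3 = 0.123146·1.8887 + -0.004617·19.2591 = 0.1437  (Starbucks)
  w_4 = 0.123146·3.4100 + -0.004617·21.4447 = 0.3209  (Boeing)
Σw_i=1.0000  μᵀw=0.1380
σ²=wᵀΣw=λ₁·μ_p+λ₂ = 0.123146·0.138 + -0.004617 = 0.012378 ≈ 0.0124

0.0124


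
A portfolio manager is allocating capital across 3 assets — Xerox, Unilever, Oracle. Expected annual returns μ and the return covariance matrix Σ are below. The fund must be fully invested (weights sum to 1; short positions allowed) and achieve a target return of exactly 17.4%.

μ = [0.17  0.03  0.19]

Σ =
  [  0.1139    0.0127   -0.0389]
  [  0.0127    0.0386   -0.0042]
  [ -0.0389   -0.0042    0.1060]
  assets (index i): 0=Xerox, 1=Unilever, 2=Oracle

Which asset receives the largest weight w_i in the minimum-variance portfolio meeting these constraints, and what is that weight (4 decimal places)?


Oracle (0.5062)

g=Σ⁻¹μ = [2.3741  0.2871  2.6751]
h=Σ⁻¹𝟙 = [11.0509  23.8414  14.4341]
a=μᵀg=0.920486  b=𝟙ᵀg=5.336379  c=𝟙ᵀh=49.326395  D=ac−b²=16.927309
λ₁=(c·0.174−b)/D = (49.326395·0.174−5.336379)/16.927309 = 0.191786
λ₂=(a−b·0.174)/D = (0.920486−5.336379·0.174)/16.927309 = -0.000475
w* = 0.191786·g + -0.000475·h:
  w_0 = 0.191786·2.3741 + -0.000475·11.0509 = 0.4501  (Xerox)
  w_1 = 0.191786·0.2871 + -0.000475·23.8414 = 0.0437  (Unilever)
  w_2 = 0.191786·2.6751 + -0.000475·14.4341 = 0.5062  (Oracle)
Σw_i=1.0000  μᵀw=0.1740
σ²=wᵀΣw=λ₁·μ_p+λ₂ = 0.191786·0.174 + -0.000475 = 0.032895 ≈ 0.0329


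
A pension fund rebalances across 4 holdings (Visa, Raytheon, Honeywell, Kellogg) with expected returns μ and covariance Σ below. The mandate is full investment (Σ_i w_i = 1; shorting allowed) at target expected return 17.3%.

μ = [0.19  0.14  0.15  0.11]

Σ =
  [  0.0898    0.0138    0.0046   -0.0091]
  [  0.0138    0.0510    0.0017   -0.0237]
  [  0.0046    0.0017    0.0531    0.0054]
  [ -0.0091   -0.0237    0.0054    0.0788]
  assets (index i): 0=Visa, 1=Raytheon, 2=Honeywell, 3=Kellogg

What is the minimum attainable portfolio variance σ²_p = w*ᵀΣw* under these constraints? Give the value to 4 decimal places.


x=Σ⁻¹μ = [1.7320  3.3327  2.3201  2.4393]
y=Σ⁻¹𝟙 = [8.3870  26.3846  15.1708  20.5548]
a=μᵀx=1.411986  b=𝟙ᵀx=9.824030  c=𝟙ᵀy=70.497239  D=ac−b²=3.029573
λ₁=(c·0.173−b)/D = (70.497239·0.173−9.824030)/3.029573 = 0.782946
λ₂=(a−b·0.173)/D = (1.411986−9.824030·0.173)/3.029573 = -0.094921
w* = 0.782946·x + -0.094921·y:
  w_0 = 0.782946·1.7320 + -0.094921·8.3870 = 0.5600  (Visa)
  w_1 = 0.782946·3.3327 + -0.094921·26.3846 = 0.1048  (Raytheon)
  w_2 = 0.782946·2.3201 + -0.094921·15.1708 = 0.3764  (Honeywell)
  w_3 = 0.782946·2.4393 + -0.094921·20.5548 = -0.0412  (Kellogg)
Σw_i=1.0000  μᵀw=0.1730
σ²=wᵀΣw=λ₁·μ_p+λ₂ = 0.782946·0.173 + -0.094921 = 0.040528 ≈ 0.0405

0.0405


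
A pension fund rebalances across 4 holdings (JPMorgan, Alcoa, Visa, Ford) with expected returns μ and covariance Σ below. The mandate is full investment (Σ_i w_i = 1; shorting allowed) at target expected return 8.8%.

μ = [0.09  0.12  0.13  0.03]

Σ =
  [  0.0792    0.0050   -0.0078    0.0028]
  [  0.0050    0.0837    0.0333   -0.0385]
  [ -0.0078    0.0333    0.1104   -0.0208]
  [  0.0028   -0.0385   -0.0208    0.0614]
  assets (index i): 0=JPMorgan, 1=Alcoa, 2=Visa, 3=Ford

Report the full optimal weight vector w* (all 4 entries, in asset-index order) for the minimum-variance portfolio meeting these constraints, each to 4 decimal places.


u=Σ⁻¹μ = [1.0551  1.8492  1.0636  1.9603]
v=Σ⁻¹𝟙 = [10.9033  22.9603  9.1757  33.2948]
a=μᵀu=0.513943  b=𝟙ᵀu=5.928225  c=𝟙ᵀv=76.334140  D=ac−b²=4.087517
λ₁=(c·0.088−b)/D = (76.334140·0.088−5.928225)/4.087517 = 0.193071
λ₂=(a−b·0.088)/D = (0.513943−5.928225·0.088)/4.087517 = -0.001894
w* = 0.193071·u + -0.001894·v:
  w_0 = 0.193071·1.0551 + -0.001894·10.9033 = 0.1831  (JPMorgan)
  w_1 = 0.193071·1.8492 + -0.001894·22.9603 = 0.3135  (Alcoa)
  w_2 = 0.193071·1.0636 + -0.001894·9.1757 = 0.1880  (Visa)
  w_3 = 0.193071·1.9603 + -0.001894·33.2948 = 0.3154  (Ford)
Σw_i=1.0000  μᵀw=0.0880
σ²=wᵀΣw=λ₁·μ_p+λ₂ = 0.193071·0.088 + -0.001894 = 0.015096 ≈ 0.0151

0.1831  0.3135  0.1880  0.3154


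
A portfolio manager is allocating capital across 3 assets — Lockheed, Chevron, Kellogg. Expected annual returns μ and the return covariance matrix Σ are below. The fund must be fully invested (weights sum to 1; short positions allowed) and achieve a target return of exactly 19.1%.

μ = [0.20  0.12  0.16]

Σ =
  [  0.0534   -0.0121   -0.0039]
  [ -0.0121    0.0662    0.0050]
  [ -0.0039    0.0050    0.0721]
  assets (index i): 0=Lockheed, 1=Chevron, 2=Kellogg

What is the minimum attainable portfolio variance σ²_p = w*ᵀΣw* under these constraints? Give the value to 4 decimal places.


0.0343

p=Σ⁻¹μ = [4.4692  2.4566  2.2905]
q=Σ⁻¹𝟙 = [23.9164  18.4284  13.8853]
a=μᵀp=1.555122  b=𝟙ᵀp=9.216347  c=𝟙ᵀq=56.230173  D=ac−b²=2.503742
λ₁=(c·0.191−b)/D = (56.230173·0.191−9.216347)/2.503742 = 0.608535
λ₂=(a−b·0.191)/D = (1.555122−9.216347·0.191)/2.503742 = -0.081957
w* = 0.608535·p + -0.081957·q:
  w_0 = 0.608535·4.4692 + -0.081957·23.9164 = 0.7596  (Lockheed)
  w_1 = 0.608535·2.4566 + -0.081957·18.4284 = -0.0154  (Chevron)
  w_2 = 0.608535·2.2905 + -0.081957·13.8853 = 0.2559  (Kellogg)
Σw_i=1.0000  μᵀw=0.1910
σ²=wᵀΣw=λ₁·μ_p+λ₂ = 0.608535·0.191 + -0.081957 = 0.034273 ≈ 0.0343


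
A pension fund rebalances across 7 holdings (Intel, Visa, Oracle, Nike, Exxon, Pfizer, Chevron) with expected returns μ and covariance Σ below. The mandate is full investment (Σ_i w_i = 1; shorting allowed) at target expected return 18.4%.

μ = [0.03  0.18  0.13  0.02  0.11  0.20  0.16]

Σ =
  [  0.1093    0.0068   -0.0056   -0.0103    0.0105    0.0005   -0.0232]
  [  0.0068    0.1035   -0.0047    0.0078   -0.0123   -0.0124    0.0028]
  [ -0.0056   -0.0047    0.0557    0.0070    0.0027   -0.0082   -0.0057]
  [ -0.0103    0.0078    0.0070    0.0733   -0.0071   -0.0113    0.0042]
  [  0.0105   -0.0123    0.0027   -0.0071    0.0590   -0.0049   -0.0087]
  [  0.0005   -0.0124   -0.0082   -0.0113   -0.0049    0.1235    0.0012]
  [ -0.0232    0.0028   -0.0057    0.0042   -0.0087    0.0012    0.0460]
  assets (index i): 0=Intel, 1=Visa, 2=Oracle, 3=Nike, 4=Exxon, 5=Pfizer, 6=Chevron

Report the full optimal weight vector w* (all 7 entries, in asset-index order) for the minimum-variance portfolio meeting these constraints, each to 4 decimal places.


p=Σ⁻¹μ = [1.0368  2.2786  3.2653  0.2055  2.9080  2.1489  4.7422]
q=Σ⁻¹𝟙 = [16.0250  11.9188  23.0102  14.6694  23.4674  12.6928  34.7150]
a=μᵀp=2.378260  b=𝟙ᵀp=16.585223  c=𝟙ᵀq=136.498622  D=ac−b²=49.559541
λ₁=(c·0.184−b)/D = (136.498622·0.184−16.585223)/49.559541 = 0.172127
λ₂=(a−b·0.184)/D = (2.378260−16.585223·0.184)/49.559541 = -0.013588
w* = 0.172127·p + -0.013588·q:
  w_0 = 0.172127·1.0368 + -0.013588·16.0250 = -0.0393  (Intel)
  w_1 = 0.172127·2.2786 + -0.013588·11.9188 = 0.2302  (Visa)
  w_2 = 0.172127·3.2653 + -0.013588·23.0102 = 0.2494  (Oracle)
  w_3 = 0.172127·0.2055 + -0.013588·14.6694 = -0.1640  (Nike)
  w_4 = 0.172127·2.9080 + -0.013588·23.4674 = 0.1817  (Exxon)
  w_5 = 0.172127·2.1489 + -0.013588·12.6928 = 0.1974  (Pfizer)
  w_6 = 0.172127·4.7422 + -0.013588·34.7150 = 0.3446  (Chevron)
Σw_i=1.0000  μᵀw=0.1840
σ²=wᵀΣw=λ₁·μ_p+λ₂ = 0.172127·0.184 + -0.013588 = 0.018083 ≈ 0.0181

-0.0393  0.2302  0.2494  -0.1640  0.1817  0.1974  0.3446


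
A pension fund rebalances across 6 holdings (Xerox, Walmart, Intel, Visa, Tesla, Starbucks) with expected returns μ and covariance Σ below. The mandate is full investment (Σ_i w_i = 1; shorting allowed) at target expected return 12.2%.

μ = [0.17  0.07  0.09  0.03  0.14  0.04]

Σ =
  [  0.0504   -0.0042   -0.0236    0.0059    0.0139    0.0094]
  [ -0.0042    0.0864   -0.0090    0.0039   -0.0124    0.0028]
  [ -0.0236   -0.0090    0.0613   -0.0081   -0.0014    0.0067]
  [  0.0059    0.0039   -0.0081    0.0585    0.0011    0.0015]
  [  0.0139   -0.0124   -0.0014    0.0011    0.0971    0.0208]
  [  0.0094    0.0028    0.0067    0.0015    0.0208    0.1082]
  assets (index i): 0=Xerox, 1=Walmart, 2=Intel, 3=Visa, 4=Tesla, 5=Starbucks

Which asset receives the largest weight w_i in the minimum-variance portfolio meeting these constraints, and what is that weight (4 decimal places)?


Xerox (0.4078)

p=Σ⁻¹μ = [5.0311  1.6054  3.7820  0.4158  1.0963  -0.5596]
q=Σ⁻¹𝟙 = [32.3920  16.8841  33.4591  17.1340  7.6318  2.2146]
a=μᵀp=1.451610  b=𝟙ᵀp=11.370901  c=𝟙ᵀq=109.715626  D=ac−b²=29.966893
λ₁=(c·0.122−b)/D = (109.715626·0.122−11.370901)/29.966893 = 0.067221
λ₂=(a−b·0.122)/D = (1.451610−11.370901·0.122)/29.966893 = 0.002148
w* = 0.067221·p + 0.002148·q:
  w_0 = 0.067221·5.0311 + 0.002148·32.3920 = 0.4078  (Xerox)
  w_1 = 0.067221·1.6054 + 0.002148·16.8841 = 0.1442  (Walmart)
  w_2 = 0.067221·3.7820 + 0.002148·33.4591 = 0.3261  (Intel)
  w_3 = 0.067221·0.4158 + 0.002148·17.1340 = 0.0647  (Visa)
  w_4 = 0.067221·1.0963 + 0.002148·7.6318 = 0.0901  (Tesla)
  w_5 = 0.067221·-0.5596 + 0.002148·2.2146 = -0.0329  (Starbucks)
Σw_i=1.0000  μᵀw=0.1220
σ²=wᵀΣw=λ₁·μ_p+λ₂ = 0.067221·0.122 + 0.002148 = 0.010349 ≈ 0.0103


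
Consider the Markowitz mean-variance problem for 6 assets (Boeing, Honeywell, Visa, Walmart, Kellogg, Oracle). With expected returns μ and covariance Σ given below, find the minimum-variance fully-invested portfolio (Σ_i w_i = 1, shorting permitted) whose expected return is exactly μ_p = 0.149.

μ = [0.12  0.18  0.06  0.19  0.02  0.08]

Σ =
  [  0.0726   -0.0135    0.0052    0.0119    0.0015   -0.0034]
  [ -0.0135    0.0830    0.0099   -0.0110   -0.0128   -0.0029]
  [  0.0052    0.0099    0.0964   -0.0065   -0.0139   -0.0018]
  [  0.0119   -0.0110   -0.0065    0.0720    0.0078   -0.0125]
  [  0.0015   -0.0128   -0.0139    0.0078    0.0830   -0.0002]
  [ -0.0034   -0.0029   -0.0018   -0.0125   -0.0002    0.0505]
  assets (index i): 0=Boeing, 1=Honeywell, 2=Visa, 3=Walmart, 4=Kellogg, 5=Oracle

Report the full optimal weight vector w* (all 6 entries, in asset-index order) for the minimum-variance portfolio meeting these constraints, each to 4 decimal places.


0.1536  0.2834  0.0238  0.3183  0.0002  0.2207

g=Σ⁻¹μ = [1.7483  2.9864  0.5595  3.2764  0.4622  2.7061]
h=Σ⁻¹𝟙 = [14.3433  18.6907  11.5818  18.4683  14.9402  26.8843]
a=μᵀg=1.629166  b=𝟙ᵀg=11.738937  c=𝟙ᵀh=104.908487  D=ac−b²=33.110641
λ₁=(c·0.149−b)/D = (104.908487·0.149−11.738937)/33.110641 = 0.117558
λ₂=(a−b·0.149)/D = (1.629166−11.738937·0.149)/33.110641 = -0.003622
w* = 0.117558·g + -0.003622·h:
  w_0 = 0.117558·1.7483 + -0.003622·14.3433 = 0.1536  (Boeing)
  w_1 = 0.117558·2.9864 + -0.003622·18.6907 = 0.2834  (Honeywell)
  w_2 = 0.117558·0.5595 + -0.003622·11.5818 = 0.0238  (Visa)
  w_3 = 0.117558·3.2764 + -0.003622·18.4683 = 0.3183  (Walmart)
  w_4 = 0.117558·0.4622 + -0.003622·14.9402 = 0.0002  (Kellogg)
  w_5 = 0.117558·2.7061 + -0.003622·26.8843 = 0.2207  (Oracle)
Σw_i=1.0000  μᵀw=0.1490
σ²=wᵀΣw=λ₁·μ_p+λ₂ = 0.117558·0.149 + -0.003622 = 0.013894 ≈ 0.0139


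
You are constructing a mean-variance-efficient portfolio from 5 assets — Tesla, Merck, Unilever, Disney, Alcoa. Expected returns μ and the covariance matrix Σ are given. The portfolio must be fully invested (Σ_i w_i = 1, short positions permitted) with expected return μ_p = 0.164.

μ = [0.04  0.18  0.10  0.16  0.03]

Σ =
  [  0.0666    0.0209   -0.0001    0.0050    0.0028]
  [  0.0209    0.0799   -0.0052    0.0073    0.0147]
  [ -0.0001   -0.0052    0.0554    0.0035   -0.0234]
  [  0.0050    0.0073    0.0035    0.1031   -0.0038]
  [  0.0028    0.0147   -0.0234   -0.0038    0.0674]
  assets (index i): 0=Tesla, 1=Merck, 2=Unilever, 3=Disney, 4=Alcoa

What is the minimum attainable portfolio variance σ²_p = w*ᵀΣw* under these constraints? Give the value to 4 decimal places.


x=Σ⁻¹μ = [-0.2173  2.1777  2.2812  1.3621  0.8480]
y=Σ⁻¹𝟙 = [11.4648  6.2851  27.9005  8.6048  23.1614]
a=μᵀx=0.854772  b=𝟙ᵀx=6.451577  c=𝟙ᵀy=77.416634  D=ac−b²=24.550757
λ₁=(c·0.164−b)/D = (77.416634·0.164−6.451577)/24.550757 = 0.254361
λ₂=(a−b·0.164)/D = (0.854772−6.451577·0.164)/24.550757 = -0.008280
w* = 0.254361·x + -0.008280·y:
  w_0 = 0.254361·-0.2173 + -0.008280·11.4648 = -0.1502  (Tesla)
  w_1 = 0.254361·2.1777 + -0.008280·6.2851 = 0.5019  (Merck)
  w_2 = 0.254361·2.2812 + -0.008280·27.9005 = 0.3492  (Unilever)
  w_3 = 0.254361·1.3621 + -0.008280·8.6048 = 0.2752  (Disney)
  w_4 = 0.254361·0.8480 + -0.008280·23.1614 = 0.0239  (Alcoa)
Σw_i=1.0000  μᵀw=0.1640
σ²=wᵀΣw=λ₁·μ_p+λ₂ = 0.254361·0.164 + -0.008280 = 0.033435 ≈ 0.0334

0.0334


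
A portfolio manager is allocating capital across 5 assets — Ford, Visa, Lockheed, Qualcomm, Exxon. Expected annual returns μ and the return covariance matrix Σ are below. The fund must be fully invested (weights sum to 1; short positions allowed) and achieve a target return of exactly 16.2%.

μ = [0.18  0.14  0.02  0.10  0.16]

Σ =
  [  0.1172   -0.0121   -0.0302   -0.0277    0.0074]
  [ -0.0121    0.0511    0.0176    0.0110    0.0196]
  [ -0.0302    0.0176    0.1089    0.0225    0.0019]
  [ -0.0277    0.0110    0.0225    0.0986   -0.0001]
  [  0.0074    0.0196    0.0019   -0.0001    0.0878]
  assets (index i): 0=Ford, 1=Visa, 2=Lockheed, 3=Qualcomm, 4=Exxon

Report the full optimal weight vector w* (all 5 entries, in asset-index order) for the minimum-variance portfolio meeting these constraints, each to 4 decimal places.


p=Σ⁻¹μ = [2.0477  2.5067  0.0593  1.2974  1.0904]
q=Σ⁻¹𝟙 = [14.3521  15.2701  8.3978  10.5608  6.6014]
a=μᵀp=1.024903  b=𝟙ᵀp=7.001446  c=𝟙ᵀq=55.182144  D=ac−b²=7.536120
λ₁=(c·0.162−b)/D = (55.182144·0.162−7.001446)/7.536120 = 0.257170
λ₂=(a−b·0.162)/D = (1.024903−7.001446·0.162)/7.536120 = -0.014508
w* = 0.257170·p + -0.014508·q:
  w_0 = 0.257170·2.0477 + -0.014508·14.3521 = 0.3184  (Ford)
  w_1 = 0.257170·2.5067 + -0.014508·15.2701 = 0.4231  (Visa)
  w_2 = 0.257170·0.0593 + -0.014508·8.3978 = -0.1066  (Lockheed)
  w_3 = 0.257170·1.2974 + -0.014508·10.5608 = 0.1804  (Qualcomm)
  w_4 = 0.257170·1.0904 + -0.014508·6.6014 = 0.1846  (Exxon)
Σw_i=1.0000  μᵀw=0.1620
σ²=wᵀΣw=λ₁·μ_p+λ₂ = 0.257170·0.162 + -0.014508 = 0.027154 ≈ 0.0272

0.3184  0.4231  -0.1066  0.1804  0.1846


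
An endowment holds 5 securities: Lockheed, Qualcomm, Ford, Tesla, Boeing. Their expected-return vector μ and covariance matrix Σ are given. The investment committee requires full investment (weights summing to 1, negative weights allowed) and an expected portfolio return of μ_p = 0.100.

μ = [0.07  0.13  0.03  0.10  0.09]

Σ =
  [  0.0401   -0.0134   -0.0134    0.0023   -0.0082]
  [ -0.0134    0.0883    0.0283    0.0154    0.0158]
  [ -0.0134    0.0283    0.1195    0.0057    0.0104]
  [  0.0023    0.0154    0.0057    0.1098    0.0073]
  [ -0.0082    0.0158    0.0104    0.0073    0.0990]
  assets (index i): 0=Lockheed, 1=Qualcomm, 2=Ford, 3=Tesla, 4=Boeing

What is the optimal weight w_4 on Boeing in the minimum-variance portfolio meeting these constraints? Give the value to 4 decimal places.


0.1512

x=Σ⁻¹μ = [2.4218  1.5770  0.0509  0.5824  0.8097]
y=Σ⁻¹𝟙 = [33.0430  10.8946  8.3644  5.8020  9.7927]
a=μᵀx=0.507174  b=𝟙ᵀx=5.441777  c=𝟙ᵀy=67.896656  D=ac−b²=4.822483
λ₁=(c·0.100−b)/D = (67.896656·0.100−5.441777)/4.822483 = 0.279501
λ₂=(a−b·0.100)/D = (0.507174−5.441777·0.100)/4.822483 = -0.007673
w* = 0.279501·x + -0.007673·y:
  w_0 = 0.279501·2.4218 + -0.007673·33.0430 = 0.4234  (Lockheed)
  w_1 = 0.279501·1.5770 + -0.007673·10.8946 = 0.3572  (Qualcomm)
  w_2 = 0.279501·0.0509 + -0.007673·8.3644 = -0.0500  (Ford)
  w_3 = 0.279501·0.5824 + -0.007673·5.8020 = 0.1182  (Tesla)
  w_4 = 0.279501·0.8097 + -0.007673·9.7927 = 0.1512  (Boeing)
Σw_i=1.0000  μᵀw=0.1000
σ²=wᵀΣw=λ₁·μ_p+λ₂ = 0.279501·0.100 + -0.007673 = 0.020277 ≈ 0.0203


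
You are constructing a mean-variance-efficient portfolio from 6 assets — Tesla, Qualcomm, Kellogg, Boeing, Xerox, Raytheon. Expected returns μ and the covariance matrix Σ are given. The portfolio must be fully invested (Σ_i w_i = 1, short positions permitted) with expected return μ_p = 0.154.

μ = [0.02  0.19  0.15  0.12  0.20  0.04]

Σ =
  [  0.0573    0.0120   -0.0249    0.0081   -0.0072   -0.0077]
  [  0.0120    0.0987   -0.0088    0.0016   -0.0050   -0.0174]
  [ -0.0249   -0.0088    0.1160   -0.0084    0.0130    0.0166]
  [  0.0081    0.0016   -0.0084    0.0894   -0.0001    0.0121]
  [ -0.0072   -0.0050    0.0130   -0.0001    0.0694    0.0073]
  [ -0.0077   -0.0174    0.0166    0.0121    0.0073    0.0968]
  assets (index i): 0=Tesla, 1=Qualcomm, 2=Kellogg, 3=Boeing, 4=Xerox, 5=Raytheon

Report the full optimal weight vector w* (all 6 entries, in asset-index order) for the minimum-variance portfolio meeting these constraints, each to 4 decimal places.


0.0985  0.2383  0.1568  0.1525  0.3173  0.0365

p=Σ⁻¹μ = [0.6879  2.1252  1.3477  1.3395  2.8308  0.2379]
q=Σ⁻¹𝟙 = [22.2059  10.8011  11.8375  8.7773  14.2518  9.8366]
a=μᵀp=1.356112  b=𝟙ᵀp=8.569036  c=𝟙ᵀq=77.710073  D=ac−b²=31.955190
λ₁=(c·0.154−b)/D = (77.710073·0.154−8.569036)/31.955190 = 0.106346
λ₂=(a−b·0.154)/D = (1.356112−8.569036·0.154)/31.955190 = 0.001142
w* = 0.106346·p + 0.001142·q:
  w_0 = 0.106346·0.6879 + 0.001142·22.2059 = 0.0985  (Tesla)
  w_1 = 0.106346·2.1252 + 0.001142·10.8011 = 0.2383  (Qualcomm)
  w_2 = 0.106346·1.3477 + 0.001142·11.8375 = 0.1568  (Kellogg)
  w_3 = 0.106346·1.3395 + 0.001142·8.7773 = 0.1525  (Boeing)
  w_4 = 0.106346·2.8308 + 0.001142·14.2518 = 0.3173  (Xerox)
  w_5 = 0.106346·0.2379 + 0.001142·9.8366 = 0.0365  (Raytheon)
Σw_i=1.0000  μᵀw=0.1540
σ²=wᵀΣw=λ₁·μ_p+λ₂ = 0.106346·0.154 + 0.001142 = 0.017519 ≈ 0.0175


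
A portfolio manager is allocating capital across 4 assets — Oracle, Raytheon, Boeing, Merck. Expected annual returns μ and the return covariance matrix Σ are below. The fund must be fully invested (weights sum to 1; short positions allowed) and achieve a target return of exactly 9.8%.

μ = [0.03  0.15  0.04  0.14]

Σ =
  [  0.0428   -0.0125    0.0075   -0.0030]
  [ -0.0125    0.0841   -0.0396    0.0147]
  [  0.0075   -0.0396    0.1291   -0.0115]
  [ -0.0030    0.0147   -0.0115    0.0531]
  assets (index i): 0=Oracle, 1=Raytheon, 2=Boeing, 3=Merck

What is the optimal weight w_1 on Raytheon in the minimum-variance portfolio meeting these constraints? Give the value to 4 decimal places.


0.2794

p=Σ⁻¹μ = [1.2819  2.0689  1.0811  2.3704]
q=Σ⁻¹𝟙 = [27.8754  19.3146  13.6561  18.0178]
a=μᵀp=0.723880  b=𝟙ᵀp=6.802193  c=𝟙ᵀq=78.863890  D=ac−b²=10.818148
λ₁=(c·0.098−b)/D = (78.863890·0.098−6.802193)/10.818148 = 0.085640
λ₂=(a−b·0.098)/D = (0.723880−6.802193·0.098)/10.818148 = 0.005293
w* = 0.085640·p + 0.005293·q:
  w_0 = 0.085640·1.2819 + 0.005293·27.8754 = 0.2573  (Oracle)
  w_1 = 0.085640·2.0689 + 0.005293·19.3146 = 0.2794  (Raytheon)
  w_2 = 0.085640·1.0811 + 0.005293·13.6561 = 0.1649  (Boeing)
  w_3 = 0.085640·2.3704 + 0.005293·18.0178 = 0.2984  (Merck)
Σw_i=1.0000  μᵀw=0.0980
σ²=wᵀΣw=λ₁·μ_p+λ₂ = 0.085640·0.098 + 0.005293 = 0.013686 ≈ 0.0137


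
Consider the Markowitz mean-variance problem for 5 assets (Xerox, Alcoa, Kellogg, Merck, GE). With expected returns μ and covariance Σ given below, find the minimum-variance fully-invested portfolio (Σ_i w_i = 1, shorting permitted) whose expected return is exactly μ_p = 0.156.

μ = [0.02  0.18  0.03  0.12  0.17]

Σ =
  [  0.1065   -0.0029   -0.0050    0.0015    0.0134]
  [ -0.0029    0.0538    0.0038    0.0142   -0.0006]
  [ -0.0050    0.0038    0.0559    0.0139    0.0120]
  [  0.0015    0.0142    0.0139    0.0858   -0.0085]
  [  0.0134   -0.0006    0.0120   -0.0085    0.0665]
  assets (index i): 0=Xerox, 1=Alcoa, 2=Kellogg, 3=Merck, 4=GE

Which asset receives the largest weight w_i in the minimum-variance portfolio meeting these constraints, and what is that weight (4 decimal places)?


Alcoa (0.4031)

g=Σ⁻¹μ = [-0.1391  3.0769  -0.6229  1.2788  2.8880]
h=Σ⁻¹𝟙 = [8.8118  16.1901  13.0193  7.9080  12.0695]
a=μᵀg=1.176799  b=𝟙ᵀg=6.481812  c=𝟙ᵀh=57.998739  D=ac−b²=26.238947
λ₁=(c·0.156−b)/D = (57.998739·0.156−6.481812)/26.238947 = 0.097793
λ₂=(a−b·0.156)/D = (1.176799−6.481812·0.156)/26.238947 = 0.006313
w* = 0.097793·g + 0.006313·h:
  w_0 = 0.097793·-0.1391 + 0.006313·8.8118 = 0.0420  (Xerox)
  w_1 = 0.097793·3.0769 + 0.006313·16.1901 = 0.4031  (Alcoa)
  w_2 = 0.097793·-0.6229 + 0.006313·13.0193 = 0.0213  (Kellogg)
  w_3 = 0.097793·1.2788 + 0.006313·7.9080 = 0.1750  (Merck)
  w_4 = 0.097793·2.8880 + 0.006313·12.0695 = 0.3586  (GE)
Σw_i=1.0000  μᵀw=0.1560
σ²=wᵀΣw=λ₁·μ_p+λ₂ = 0.097793·0.156 + 0.006313 = 0.021568 ≈ 0.0216


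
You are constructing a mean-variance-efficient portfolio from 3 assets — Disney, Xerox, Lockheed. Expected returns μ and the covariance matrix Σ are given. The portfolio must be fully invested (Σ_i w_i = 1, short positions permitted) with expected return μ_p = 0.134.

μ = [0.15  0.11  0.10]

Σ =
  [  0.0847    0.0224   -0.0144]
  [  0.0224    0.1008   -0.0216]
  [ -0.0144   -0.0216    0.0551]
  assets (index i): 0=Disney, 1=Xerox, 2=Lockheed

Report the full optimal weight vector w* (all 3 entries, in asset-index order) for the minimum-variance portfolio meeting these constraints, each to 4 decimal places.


x=Σ⁻¹μ = [1.9136  1.2687  2.8123]
y=Σ⁻¹𝟙 = [12.9498  12.7262  26.5220]
a=μᵀx=0.707821  b=𝟙ᵀx=5.994556  c=𝟙ᵀy=52.198030  D=ac−b²=1.012141
λ₁=(c·0.134−b)/D = (52.198030·0.134−5.994556)/1.012141 = 0.987985
λ₂=(a−b·0.134)/D = (0.707821−5.994556·0.134)/1.012141 = -0.094305
w* = 0.987985·x + -0.094305·y:
  w_0 = 0.987985·1.9136 + -0.094305·12.9498 = 0.6693  (Disney)
  w_1 = 0.987985·1.2687 + -0.094305·12.7262 = 0.0533  (Xerox)
  w_2 = 0.987985·2.8123 + -0.094305·26.5220 = 0.2774  (Lockheed)
Σw_i=1.0000  μᵀw=0.1340
σ²=wᵀΣw=λ₁·μ_p+λ₂ = 0.987985·0.134 + -0.094305 = 0.038085 ≈ 0.0381

0.6693  0.0533  0.2774


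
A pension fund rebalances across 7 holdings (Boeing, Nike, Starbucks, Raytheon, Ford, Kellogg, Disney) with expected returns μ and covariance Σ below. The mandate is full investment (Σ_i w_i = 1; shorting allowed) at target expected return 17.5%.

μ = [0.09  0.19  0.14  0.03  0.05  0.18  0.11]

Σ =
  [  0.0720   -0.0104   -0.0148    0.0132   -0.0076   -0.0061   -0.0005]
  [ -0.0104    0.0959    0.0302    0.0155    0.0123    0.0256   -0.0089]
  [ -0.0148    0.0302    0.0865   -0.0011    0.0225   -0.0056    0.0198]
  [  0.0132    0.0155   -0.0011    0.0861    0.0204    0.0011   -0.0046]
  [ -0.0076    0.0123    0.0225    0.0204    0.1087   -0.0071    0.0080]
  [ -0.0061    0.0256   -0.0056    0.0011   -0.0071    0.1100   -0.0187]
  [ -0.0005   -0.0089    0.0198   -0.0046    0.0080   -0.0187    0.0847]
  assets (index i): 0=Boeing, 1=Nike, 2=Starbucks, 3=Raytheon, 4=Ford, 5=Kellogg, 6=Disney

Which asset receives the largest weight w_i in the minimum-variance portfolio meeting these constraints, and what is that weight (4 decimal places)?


x=Σ⁻¹μ = [1.9154  1.5281  1.1055  -0.1987  0.2273  1.7252  1.5608]
y=Σ⁻¹𝟙 = [16.9461  5.6008  8.7493  7.1335  6.4218  11.6938  12.8123]
a=μᵀx=1.105119  b=𝟙ᵀx=7.863550  c=𝟙ᵀy=69.357635  D=ac−b²=14.813020
λ₁=(c·0.175−b)/D = (69.357635·0.175−7.863550)/14.813020 = 0.288532
λ₂=(a−b·0.175)/D = (1.105119−7.863550·0.175)/14.813020 = -0.018295
w* = 0.288532·x + -0.018295·y:
  w_0 = 0.288532·1.9154 + -0.018295·16.9461 = 0.2426  (Boeing)
  w_1 = 0.288532·1.5281 + -0.018295·5.6008 = 0.3384  (Nike)
  w_2 = 0.288532·1.1055 + -0.018295·8.7493 = 0.1589  (Starbucks)
  w_3 = 0.288532·-0.1987 + -0.018295·7.1335 = -0.1878  (Raytheon)
  w_4 = 0.288532·0.2273 + -0.018295·6.4218 = -0.0519  (Ford)
  w_5 = 0.288532·1.7252 + -0.018295·11.6938 = 0.2838  (Kellogg)
  w_6 = 0.288532·1.5608 + -0.018295·12.8123 = 0.2159  (Disney)
Σw_i=1.0000  μᵀw=0.1750
σ²=wᵀΣw=λ₁·μ_p+λ₂ = 0.288532·0.175 + -0.018295 = 0.032198 ≈ 0.0322

Nike (0.3384)


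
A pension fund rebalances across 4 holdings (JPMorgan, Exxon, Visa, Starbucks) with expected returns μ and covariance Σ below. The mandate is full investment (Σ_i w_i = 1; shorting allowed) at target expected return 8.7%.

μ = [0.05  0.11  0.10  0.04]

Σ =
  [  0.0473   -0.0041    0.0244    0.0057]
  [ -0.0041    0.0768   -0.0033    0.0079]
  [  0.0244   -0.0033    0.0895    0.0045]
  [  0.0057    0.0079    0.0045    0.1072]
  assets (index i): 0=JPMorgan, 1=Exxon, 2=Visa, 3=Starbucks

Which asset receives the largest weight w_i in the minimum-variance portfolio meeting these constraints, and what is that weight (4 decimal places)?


Exxon (0.4137)

u=Σ⁻¹μ = [0.6561  1.4904  0.9840  0.1871]
v=Σ⁻¹𝟙 = [18.1791  13.5345  6.3593  7.0974]
a=μᵀu=0.302628  b=𝟙ᵀu=3.317574  c=𝟙ᵀv=45.170252  D=ac−b²=2.663488
λ₁=(c·0.087−b)/D = (45.170252·0.087−3.317574)/2.663488 = 0.229863
λ₂=(a−b·0.087)/D = (0.302628−3.317574·0.087)/2.663488 = 0.005256
w* = 0.229863·u + 0.005256·v:
  w_0 = 0.229863·0.6561 + 0.005256·18.1791 = 0.2464  (JPMorgan)
  w_1 = 0.229863·1.4904 + 0.005256·13.5345 = 0.4137  (Exxon)
  w_2 = 0.229863·0.9840 + 0.005256·6.3593 = 0.2596  (Visa)
  w_3 = 0.229863·0.1871 + 0.005256·7.0974 = 0.0803  (Starbucks)
Σw_i=1.0000  μᵀw=0.0870
σ²=wᵀΣw=λ₁·μ_p+λ₂ = 0.229863·0.087 + 0.005256 = 0.025254 ≈ 0.0253


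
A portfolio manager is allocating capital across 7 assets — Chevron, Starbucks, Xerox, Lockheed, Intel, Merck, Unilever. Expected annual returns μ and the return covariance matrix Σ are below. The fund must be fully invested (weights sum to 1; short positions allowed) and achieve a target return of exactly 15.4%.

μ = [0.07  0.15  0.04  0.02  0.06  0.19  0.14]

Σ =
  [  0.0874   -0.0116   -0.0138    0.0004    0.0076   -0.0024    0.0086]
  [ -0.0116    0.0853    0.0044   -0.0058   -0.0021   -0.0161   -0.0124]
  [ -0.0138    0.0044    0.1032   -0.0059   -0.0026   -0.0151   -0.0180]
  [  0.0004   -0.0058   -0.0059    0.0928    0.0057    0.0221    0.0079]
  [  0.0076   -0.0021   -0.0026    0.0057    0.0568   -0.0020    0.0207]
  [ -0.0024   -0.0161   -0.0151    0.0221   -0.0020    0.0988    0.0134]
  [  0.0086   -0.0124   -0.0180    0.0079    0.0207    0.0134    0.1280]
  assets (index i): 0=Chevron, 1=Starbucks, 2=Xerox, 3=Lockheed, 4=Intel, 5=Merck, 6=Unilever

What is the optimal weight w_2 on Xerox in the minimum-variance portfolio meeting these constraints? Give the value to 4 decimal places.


0.0828

x=Σ⁻¹μ = [1.1848  2.4798  0.9807  -0.2901  0.7747  2.4469  1.0287]
y=Σ⁻¹𝟙 = [14.5134  17.2520  14.7596  8.1803  14.2886  13.1334  6.3937]
a=μᵀx=1.143744  b=𝟙ᵀx=8.605503  c=𝟙ᵀy=88.521022  D=ac−b²=27.190679
λ₁=(c·0.154−b)/D = (88.521022·0.154−8.605503)/27.190679 = 0.184870
λ₂=(a−b·0.154)/D = (1.143744−8.605503·0.154)/27.190679 = -0.006675
w* = 0.184870·x + -0.006675·y:
  w_0 = 0.184870·1.1848 + -0.006675·14.5134 = 0.1222  (Chevron)
  w_1 = 0.184870·2.4798 + -0.006675·17.2520 = 0.3433  (Starbucks)
  w_2 = 0.184870·0.9807 + -0.006675·14.7596 = 0.0828  (Xerox)
  w_3 = 0.184870·-0.2901 + -0.006675·8.1803 = -0.1082  (Lockheed)
  w_4 = 0.184870·0.7747 + -0.006675·14.2886 = 0.0478  (Intel)
  w_5 = 0.184870·2.4469 + -0.006675·13.1334 = 0.3647  (Merck)
  w_6 = 0.184870·1.0287 + -0.006675·6.3937 = 0.1475  (Unilever)
Σw_i=1.0000  μᵀw=0.1540
σ²=wᵀΣw=λ₁·μ_p+λ₂ = 0.184870·0.154 + -0.006675 = 0.021795 ≈ 0.0218


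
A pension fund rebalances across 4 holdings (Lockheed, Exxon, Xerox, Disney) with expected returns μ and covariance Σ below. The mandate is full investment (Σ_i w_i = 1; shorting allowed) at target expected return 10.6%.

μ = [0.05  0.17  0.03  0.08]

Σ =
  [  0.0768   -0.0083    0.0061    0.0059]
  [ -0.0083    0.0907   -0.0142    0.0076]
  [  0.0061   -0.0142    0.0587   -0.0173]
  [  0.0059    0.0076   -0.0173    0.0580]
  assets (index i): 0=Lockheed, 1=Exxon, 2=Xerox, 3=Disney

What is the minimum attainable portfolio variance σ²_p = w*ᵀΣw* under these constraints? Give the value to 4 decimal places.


p=Σ⁻¹μ = [0.6500  2.0252  1.3620  1.4541]
q=Σ⁻¹𝟙 = [10.8170  14.2171  25.8296  21.9824]
a=μᵀp=0.533967  b=𝟙ᵀp=5.491245  c=𝟙ᵀq=72.846139  D=ac−b²=8.743658
λ₁=(c·0.106−b)/D = (72.846139·0.106−5.491245)/8.743658 = 0.255093
λ₂=(a−b·0.106)/D = (0.533967−5.491245·0.106)/8.743658 = -0.005502
w* = 0.255093·p + -0.005502·q:
  w_0 = 0.255093·0.6500 + -0.005502·10.8170 = 0.1063  (Lockheed)
  w_1 = 0.255093·2.0252 + -0.005502·14.2171 = 0.4384  (Exxon)
  w_2 = 0.255093·1.3620 + -0.005502·25.8296 = 0.2053  (Xerox)
  w_3 = 0.255093·1.4541 + -0.005502·21.9824 = 0.2500  (Disney)
Σw_i=1.0000  μᵀw=0.1060
σ²=wᵀΣw=λ₁·μ_p+λ₂ = 0.255093·0.106 + -0.005502 = 0.021538 ≈ 0.0215

0.0215


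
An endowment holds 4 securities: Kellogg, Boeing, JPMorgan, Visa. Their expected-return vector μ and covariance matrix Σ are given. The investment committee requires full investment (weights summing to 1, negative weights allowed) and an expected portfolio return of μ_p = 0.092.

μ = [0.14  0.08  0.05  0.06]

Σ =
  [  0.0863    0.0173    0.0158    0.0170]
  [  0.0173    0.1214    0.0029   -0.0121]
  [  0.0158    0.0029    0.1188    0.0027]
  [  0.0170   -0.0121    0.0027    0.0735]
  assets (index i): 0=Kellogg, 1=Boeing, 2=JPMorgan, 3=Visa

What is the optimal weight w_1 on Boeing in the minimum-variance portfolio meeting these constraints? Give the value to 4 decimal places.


x=Σ⁻¹μ = [1.3658  0.5168  0.2135  0.5777]
y=Σ⁻¹𝟙 = [5.9341  8.5552  7.1154  13.3800]
a=μᵀx=0.277888  b=𝟙ᵀx=2.673757  c=𝟙ᵀy=34.984636  D=ac−b²=2.572836
λ₁=(c·0.092−b)/D = (34.984636·0.092−2.673757)/2.572836 = 0.211762
λ₂=(a−b·0.092)/D = (0.277888−2.673757·0.092)/2.572836 = 0.012400
w* = 0.211762·x + 0.012400·y:
  w_0 = 0.211762·1.3658 + 0.012400·5.9341 = 0.3628  (Kellogg)
  w_1 = 0.211762·0.5168 + 0.012400·8.5552 = 0.2155  (Boeing)
  w_2 = 0.211762·0.2135 + 0.012400·7.1154 = 0.1334  (JPMorgan)
  w_3 = 0.211762·0.5777 + 0.012400·13.3800 = 0.2882  (Visa)
Σw_i=1.0000  μᵀw=0.0920
σ²=wᵀΣw=λ₁·μ_p+λ₂ = 0.211762·0.092 + 0.012400 = 0.031882 ≈ 0.0319

0.2155


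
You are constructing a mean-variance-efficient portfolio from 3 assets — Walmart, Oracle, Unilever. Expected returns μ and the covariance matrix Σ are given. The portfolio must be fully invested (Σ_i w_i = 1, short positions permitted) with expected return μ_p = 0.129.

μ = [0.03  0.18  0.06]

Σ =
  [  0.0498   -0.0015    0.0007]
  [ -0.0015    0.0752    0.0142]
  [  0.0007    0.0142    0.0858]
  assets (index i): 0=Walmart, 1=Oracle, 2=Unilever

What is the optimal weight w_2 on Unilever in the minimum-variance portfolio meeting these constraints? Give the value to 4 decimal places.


g=Σ⁻¹μ = [0.6689  2.3494  0.3050]
h=Σ⁻¹𝟙 = [20.3051  11.9054  9.5190]
a=μᵀg=0.461253  b=𝟙ᵀg=3.323270  c=𝟙ᵀh=41.729533  D=ac−b²=8.203753
λ₁=(c·0.129−b)/D = (41.729533·0.129−3.323270)/8.203753 = 0.251085
λ₂=(a−b·0.129)/D = (0.461253−3.323270·0.129)/8.203753 = 0.003968
w* = 0.251085·g + 0.003968·h:
  w_0 = 0.251085·0.6689 + 0.003968·20.3051 = 0.2485  (Walmart)
  w_1 = 0.251085·2.3494 + 0.003968·11.9054 = 0.6371  (Oracle)
  w_2 = 0.251085·0.3050 + 0.003968·9.5190 = 0.1144  (Unilever)
Σw_i=1.0000  μᵀw=0.1290
σ²=wᵀΣw=λ₁·μ_p+λ₂ = 0.251085·0.129 + 0.003968 = 0.036358 ≈ 0.0364

0.1144


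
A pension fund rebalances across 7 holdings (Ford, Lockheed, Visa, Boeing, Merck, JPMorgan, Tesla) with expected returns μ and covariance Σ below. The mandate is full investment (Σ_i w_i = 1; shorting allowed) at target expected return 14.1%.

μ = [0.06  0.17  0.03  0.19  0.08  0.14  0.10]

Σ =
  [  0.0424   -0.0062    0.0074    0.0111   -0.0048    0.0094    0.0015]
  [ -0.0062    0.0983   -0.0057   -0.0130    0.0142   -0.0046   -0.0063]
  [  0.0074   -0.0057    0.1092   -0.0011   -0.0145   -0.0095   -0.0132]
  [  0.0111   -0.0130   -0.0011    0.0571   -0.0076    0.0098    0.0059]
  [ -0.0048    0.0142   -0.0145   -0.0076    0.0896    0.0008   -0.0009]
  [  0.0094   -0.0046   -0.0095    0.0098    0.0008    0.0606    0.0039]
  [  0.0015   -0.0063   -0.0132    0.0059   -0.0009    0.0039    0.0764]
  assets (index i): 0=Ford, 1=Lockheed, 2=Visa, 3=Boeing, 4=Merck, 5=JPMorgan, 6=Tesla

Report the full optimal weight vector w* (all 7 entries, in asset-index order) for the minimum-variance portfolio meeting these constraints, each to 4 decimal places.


g=Σ⁻¹μ = [0.3335  2.2897  0.8579  3.4699  0.9768  1.9100  1.2854]
h=Σ⁻¹𝟙 = [17.1954  13.7131  13.5671  15.5498  13.4494  13.3767  14.5010]
a=μᵀg=1.568367  b=𝟙ᵀg=11.123221  c=𝟙ᵀh=101.352573  D=ac−b²=35.232023
λ₁=(c·0.141−b)/D = (101.352573·0.141−11.123221)/35.232023 = 0.089904
λ₂=(a−b·0.141)/D = (1.568367−11.123221·0.141)/35.232023 = -0.000000
w* = 0.089904·g + -0.000000·h:
  w_0 = 0.089904·0.3335 + -0.000000·17.1954 = 0.0300  (Ford)
  w_1 = 0.089904·2.2897 + -0.000000·13.7131 = 0.2059  (Lockheed)
  w_2 = 0.089904·0.8579 + -0.000000·13.5671 = 0.0771  (Visa)
  w_3 = 0.089904·3.4699 + -0.000000·15.5498 = 0.3120  (Boeing)
  w_4 = 0.089904·0.9768 + -0.000000·13.4494 = 0.0878  (Merck)
  w_5 = 0.089904·1.9100 + -0.000000·13.3767 = 0.1717  (JPMorgan)
  w_6 = 0.089904·1.2854 + -0.000000·14.5010 = 0.1156  (Tesla)
Σw_i=1.0000  μᵀw=0.1410
σ²=wᵀΣw=λ₁·μ_p+λ₂ = 0.089904·0.141 + -0.000000 = 0.012676 ≈ 0.0127

0.0300  0.2059  0.0771  0.3120  0.0878  0.1717  0.1156


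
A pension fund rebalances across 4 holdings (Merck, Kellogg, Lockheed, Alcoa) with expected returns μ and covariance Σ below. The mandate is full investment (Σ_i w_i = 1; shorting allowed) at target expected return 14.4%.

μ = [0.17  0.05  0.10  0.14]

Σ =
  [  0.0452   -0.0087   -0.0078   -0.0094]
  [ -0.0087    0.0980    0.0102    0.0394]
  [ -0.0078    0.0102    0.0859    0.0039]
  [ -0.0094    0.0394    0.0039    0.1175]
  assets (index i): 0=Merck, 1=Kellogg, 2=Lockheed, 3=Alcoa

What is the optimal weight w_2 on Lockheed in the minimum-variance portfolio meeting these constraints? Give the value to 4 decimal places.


g=Σ⁻¹μ = [4.3457  0.1658  1.4739  1.4346]
h=Σ⁻¹𝟙 = [27.4918  8.2945  12.8122  7.5034]
a=μᵀg=1.095295  b=𝟙ᵀg=7.420031  c=𝟙ᵀh=56.101922  D=ac−b²=6.391289
λ₁=(c·0.144−b)/D = (56.101922·0.144−7.420031)/6.391289 = 0.103054
λ₂=(a−b·0.144)/D = (1.095295−7.420031·0.144)/6.391289 = 0.004195
w* = 0.103054·g + 0.004195·h:
  w_0 = 0.103054·4.3457 + 0.004195·27.4918 = 0.5632  (Merck)
  w_1 = 0.103054·0.1658 + 0.004195·8.2945 = 0.0519  (Kellogg)
  w_2 = 0.103054·1.4739 + 0.004195·12.8122 = 0.2056  (Lockheed)
  w_3 = 0.103054·1.4346 + 0.004195·7.5034 = 0.1793  (Alcoa)
Σw_i=1.0000  μᵀw=0.1440
σ²=wᵀΣw=λ₁·μ_p+λ₂ = 0.103054·0.144 + 0.004195 = 0.019035 ≈ 0.0190

0.2056
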